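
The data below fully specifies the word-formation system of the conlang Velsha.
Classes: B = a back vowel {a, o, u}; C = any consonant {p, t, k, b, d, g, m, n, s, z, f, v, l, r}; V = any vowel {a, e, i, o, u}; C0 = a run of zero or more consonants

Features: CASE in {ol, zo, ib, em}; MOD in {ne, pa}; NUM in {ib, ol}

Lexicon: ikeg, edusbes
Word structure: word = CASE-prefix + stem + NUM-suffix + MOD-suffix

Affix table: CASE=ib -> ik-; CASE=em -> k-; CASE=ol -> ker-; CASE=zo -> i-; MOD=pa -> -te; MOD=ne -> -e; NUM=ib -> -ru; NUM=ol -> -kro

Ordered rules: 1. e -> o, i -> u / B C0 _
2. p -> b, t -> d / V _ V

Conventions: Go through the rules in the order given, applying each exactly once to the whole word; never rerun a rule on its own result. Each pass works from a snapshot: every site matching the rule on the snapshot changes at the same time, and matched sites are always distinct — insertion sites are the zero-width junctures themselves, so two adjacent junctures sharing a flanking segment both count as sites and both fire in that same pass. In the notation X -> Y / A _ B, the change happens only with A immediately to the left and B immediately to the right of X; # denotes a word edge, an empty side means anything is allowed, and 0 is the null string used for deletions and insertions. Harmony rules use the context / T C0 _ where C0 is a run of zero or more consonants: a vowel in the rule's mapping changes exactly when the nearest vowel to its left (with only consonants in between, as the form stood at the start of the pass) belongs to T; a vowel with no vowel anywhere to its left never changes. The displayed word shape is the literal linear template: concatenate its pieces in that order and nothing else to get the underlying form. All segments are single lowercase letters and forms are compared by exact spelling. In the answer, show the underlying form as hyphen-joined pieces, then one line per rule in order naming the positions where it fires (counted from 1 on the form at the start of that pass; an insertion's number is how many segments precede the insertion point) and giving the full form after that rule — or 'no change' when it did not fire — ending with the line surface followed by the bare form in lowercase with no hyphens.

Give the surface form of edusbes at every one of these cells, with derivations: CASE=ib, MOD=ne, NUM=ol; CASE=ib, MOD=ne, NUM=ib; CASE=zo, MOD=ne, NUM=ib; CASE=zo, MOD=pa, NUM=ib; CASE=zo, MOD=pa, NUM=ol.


cell CASE=ib, MOD=ne, NUM=ol:
underlying: ik-edusbes-kro-e
1. e -> o, i -> u / B C0 _: fires at position(s) 8, 13: ikedusboskroo
2. p -> b, t -> d / V _ V: no change
surface: ikedusboskroo

cell CASE=ib, MOD=ne, NUM=ib:
underlying: ik-edusbes-ru-e
1. e -> o, i -> u / B C0 _: fires at position(s) 8, 12: ikedusbosruo
2. p -> b, t -> d / V _ V: no change
surface: ikedusbosruo

cell CASE=zo, MOD=ne, NUM=ib:
underlying: i-edusbes-ru-e
1. e -> o, i -> u / B C0 _: fires at position(s) 7, 11: iedusbosruo
2. p -> b, t -> d / V _ V: no change
surface: iedusbosruo

cell CASE=zo, MOD=pa, NUM=ib:
underlying: i-edusbes-ru-te
1. e -> o, i -> u / B C0 _: fires at position(s) 7, 12: iedusbosruto
2. p -> b, t -> d / V _ V: fires at position(s) 11: iedusbosrudo
surface: iedusbosrudo

cell CASE=zo, MOD=pa, NUM=ol:
underlying: i-edusbes-kro-te
1. e -> o, i -> u / B C0 _: fires at position(s) 7, 13: iedusboskroto
2. p -> b, t -> d / V _ V: fires at position(s) 12: iedusboskrodo
surface: iedusboskrodo


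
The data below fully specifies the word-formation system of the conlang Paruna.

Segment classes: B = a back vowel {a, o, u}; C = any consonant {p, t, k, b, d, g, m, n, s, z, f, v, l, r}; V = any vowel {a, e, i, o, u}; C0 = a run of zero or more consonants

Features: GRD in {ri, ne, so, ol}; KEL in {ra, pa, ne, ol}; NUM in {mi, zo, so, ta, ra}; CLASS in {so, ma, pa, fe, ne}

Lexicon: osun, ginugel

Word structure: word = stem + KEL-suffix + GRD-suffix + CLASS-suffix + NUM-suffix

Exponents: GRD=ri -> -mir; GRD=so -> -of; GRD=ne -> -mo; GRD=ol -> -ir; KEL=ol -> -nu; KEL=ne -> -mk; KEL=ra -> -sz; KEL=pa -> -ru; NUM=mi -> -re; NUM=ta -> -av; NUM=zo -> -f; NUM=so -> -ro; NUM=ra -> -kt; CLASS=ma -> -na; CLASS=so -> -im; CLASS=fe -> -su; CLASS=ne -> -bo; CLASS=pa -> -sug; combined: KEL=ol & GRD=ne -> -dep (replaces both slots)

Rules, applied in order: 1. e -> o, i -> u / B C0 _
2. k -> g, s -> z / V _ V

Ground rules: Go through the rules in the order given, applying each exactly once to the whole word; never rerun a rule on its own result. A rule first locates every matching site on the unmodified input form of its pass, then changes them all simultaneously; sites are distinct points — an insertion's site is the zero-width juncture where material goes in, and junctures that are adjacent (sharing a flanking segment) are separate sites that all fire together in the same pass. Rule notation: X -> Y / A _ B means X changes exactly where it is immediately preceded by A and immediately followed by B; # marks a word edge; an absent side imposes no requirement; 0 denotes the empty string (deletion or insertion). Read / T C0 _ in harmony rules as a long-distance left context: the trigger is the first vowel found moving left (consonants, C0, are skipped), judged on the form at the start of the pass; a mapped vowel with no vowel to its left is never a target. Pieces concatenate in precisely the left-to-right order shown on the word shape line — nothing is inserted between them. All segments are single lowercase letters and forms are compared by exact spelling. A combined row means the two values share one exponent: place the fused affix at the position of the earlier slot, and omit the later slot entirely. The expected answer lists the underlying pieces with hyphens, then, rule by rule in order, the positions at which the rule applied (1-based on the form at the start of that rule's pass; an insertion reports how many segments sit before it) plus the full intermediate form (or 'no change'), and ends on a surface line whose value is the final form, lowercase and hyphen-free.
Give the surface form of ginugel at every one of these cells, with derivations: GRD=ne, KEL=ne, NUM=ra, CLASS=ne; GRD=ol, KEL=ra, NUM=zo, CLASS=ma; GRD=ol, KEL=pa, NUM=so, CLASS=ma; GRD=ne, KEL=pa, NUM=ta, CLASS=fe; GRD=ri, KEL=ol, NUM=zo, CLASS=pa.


cell GRD=ne, KEL=ne, NUM=ra, CLASS=ne:
underlying: ginugel-mk-mo-bo-kt
1. e -> o, i -> u / B C0 _: fires at position(s) 6: ginugolmkmobokt
2. k -> g, s -> z / V _ V: no change
surface: ginugolmkmobokt

cell GRD=ol, KEL=ra, NUM=zo, CLASS=ma:
underlying: ginugel-sz-ir-na-f
1. e -> o, i -> u / B C0 _: fires at position(s) 6: ginugolszirnaf
2. k -> g, s -> z / V _ V: no change
surface: ginugolszirnaf

cell GRD=ol, KEL=pa, NUM=so, CLASS=ma:
underlying: ginugel-ru-ir-na-ro
1. e -> o, i -> u / B C0 _: fires at position(s) 6, 10: ginugolruurnaro
2. k -> g, s -> z / V _ V: no change
surface: ginugolruurnaro

cell GRD=ne, KEL=pa, NUM=ta, CLASS=fe:
underlying: ginugel-ru-mo-su-av
1. e -> o, i -> u / B C0 _: fires at position(s) 6: ginugolrumosuav
2. k -> g, s -> z / V _ V: fires at position(s) 12: ginugolrumozuav
surface: ginugolrumozuav

cell GRD=ri, KEL=ol, NUM=zo, CLASS=pa:
underlying: ginugel-nu-mir-sug-f
1. e -> o, i -> u / B C0 _: fires at position(s) 6, 11: ginugolnumursugf
2. k -> g, s -> z / V _ V: no change
surface: ginugolnumursugf


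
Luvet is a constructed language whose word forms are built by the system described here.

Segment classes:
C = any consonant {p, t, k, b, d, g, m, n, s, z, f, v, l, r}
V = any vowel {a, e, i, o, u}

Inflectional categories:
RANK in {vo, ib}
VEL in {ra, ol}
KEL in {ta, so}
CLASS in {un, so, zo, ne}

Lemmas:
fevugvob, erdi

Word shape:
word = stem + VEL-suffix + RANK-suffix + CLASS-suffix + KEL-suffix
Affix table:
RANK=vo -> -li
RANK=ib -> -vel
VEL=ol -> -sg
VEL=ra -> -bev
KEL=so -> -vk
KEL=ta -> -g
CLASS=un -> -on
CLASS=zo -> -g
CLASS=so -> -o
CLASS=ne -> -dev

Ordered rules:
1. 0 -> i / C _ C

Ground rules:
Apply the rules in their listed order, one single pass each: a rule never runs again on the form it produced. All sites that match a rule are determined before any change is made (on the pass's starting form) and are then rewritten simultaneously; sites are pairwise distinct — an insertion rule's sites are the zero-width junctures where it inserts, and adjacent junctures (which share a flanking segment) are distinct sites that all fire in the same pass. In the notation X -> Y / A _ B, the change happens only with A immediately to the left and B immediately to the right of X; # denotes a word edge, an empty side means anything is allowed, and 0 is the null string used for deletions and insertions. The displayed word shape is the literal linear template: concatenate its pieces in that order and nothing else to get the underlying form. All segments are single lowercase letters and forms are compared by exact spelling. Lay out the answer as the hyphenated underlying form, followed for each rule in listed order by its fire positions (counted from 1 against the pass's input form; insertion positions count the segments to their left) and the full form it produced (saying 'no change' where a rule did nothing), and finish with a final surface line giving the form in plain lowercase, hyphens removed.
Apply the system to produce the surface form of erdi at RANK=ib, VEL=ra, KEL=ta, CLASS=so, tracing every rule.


underlying: erdi-bev-vel-o-g
1. 0 -> i / C _ C: inserts after position(s) 2, 7: eridibevivelog
surface: eridibevivelog


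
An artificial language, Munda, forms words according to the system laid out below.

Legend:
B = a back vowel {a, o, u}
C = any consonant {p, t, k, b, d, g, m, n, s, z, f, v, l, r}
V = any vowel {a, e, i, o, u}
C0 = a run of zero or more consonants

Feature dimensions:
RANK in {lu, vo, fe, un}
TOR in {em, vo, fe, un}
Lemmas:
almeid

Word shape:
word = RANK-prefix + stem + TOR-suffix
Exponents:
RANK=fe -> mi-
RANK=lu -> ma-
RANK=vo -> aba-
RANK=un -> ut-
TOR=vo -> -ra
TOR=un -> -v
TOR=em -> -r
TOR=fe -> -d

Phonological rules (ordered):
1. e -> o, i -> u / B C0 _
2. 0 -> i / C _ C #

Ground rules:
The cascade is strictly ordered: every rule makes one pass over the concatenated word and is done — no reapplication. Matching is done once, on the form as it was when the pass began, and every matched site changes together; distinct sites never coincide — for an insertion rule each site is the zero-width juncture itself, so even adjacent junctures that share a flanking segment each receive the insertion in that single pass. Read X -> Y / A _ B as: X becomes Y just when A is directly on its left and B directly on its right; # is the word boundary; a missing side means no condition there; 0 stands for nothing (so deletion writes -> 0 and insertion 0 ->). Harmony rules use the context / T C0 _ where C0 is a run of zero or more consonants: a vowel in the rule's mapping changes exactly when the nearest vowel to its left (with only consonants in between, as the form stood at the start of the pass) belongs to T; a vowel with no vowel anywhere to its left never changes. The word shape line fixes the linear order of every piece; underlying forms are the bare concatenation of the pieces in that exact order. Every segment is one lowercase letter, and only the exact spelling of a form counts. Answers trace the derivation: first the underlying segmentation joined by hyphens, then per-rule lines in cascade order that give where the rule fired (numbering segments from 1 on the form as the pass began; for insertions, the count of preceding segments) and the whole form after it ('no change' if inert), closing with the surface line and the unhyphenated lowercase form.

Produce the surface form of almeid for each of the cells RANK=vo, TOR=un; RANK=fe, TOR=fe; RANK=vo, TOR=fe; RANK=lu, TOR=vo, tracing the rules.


cell RANK=vo, TOR=un:
underlying: aba-almeid-v
1. e -> o, i -> u / B C0 _: fires at position(s) 7: abaalmoidv
2. 0 -> i / C _ C #: inserts after position(s) 9: abaalmoidiv
surface: abaalmoidiv

cell RANK=fe, TOR=fe:
underlying: mi-almeid-d
1. e -> o, i -> u / B C0 _: fires at position(s) 6: mialmoidd
2. 0 -> i / C _ C #: inserts after position(s) 8: mialmoidid
surface: mialmoidid

cell RANK=vo, TOR=fe:
underlying: aba-almeid-d
1. e -> o, i -> u / B C0 _: fires at position(s) 7: abaalmoidd
2. 0 -> i / C _ C #: inserts after position(s) 9: abaalmoidid
surface: abaalmoidid

cell RANK=lu, TOR=vo:
underlying: ma-almeid-ra
1. e -> o, i -> u / B C0 _: fires at position(s) 6: maalmoidra
2. 0 -> i / C _ C #: no change
surface: maalmoidra


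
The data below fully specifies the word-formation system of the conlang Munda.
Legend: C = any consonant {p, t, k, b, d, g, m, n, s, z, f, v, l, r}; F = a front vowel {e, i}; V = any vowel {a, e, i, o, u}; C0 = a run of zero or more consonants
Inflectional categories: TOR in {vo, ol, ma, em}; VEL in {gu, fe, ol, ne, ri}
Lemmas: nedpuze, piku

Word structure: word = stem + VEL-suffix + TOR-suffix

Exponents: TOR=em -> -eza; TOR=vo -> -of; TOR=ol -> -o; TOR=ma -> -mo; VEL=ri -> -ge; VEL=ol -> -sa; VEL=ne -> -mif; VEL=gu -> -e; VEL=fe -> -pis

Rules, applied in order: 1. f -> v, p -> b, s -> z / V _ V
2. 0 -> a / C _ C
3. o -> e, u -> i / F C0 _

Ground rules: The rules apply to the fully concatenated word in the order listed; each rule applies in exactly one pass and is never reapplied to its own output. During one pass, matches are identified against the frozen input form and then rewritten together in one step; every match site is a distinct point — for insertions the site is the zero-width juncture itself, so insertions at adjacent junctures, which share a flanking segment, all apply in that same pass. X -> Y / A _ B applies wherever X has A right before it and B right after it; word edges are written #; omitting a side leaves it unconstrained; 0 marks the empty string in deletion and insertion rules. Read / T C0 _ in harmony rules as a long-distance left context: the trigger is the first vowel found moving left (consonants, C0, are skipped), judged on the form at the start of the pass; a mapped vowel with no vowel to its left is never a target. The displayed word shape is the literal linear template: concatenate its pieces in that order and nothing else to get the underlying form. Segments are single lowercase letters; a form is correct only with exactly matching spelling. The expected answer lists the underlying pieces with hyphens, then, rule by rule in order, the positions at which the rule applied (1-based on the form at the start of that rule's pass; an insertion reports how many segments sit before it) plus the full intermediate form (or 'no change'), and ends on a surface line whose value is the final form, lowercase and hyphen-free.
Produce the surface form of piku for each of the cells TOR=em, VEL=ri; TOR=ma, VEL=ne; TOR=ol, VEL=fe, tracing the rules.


cell TOR=em, VEL=ri:
underlying: piku-ge-eza
1. f -> v, p -> b, s -> z / V _ V: no change
2. 0 -> a / C _ C: no change
3. o -> e, u -> i / F C0 _: fires at position(s) 4: pikigeeza
surface: pikigeeza

cell TOR=ma, VEL=ne:
underlying: piku-mif-mo
1. f -> v, p -> b, s -> z / V _ V: no change
2. 0 -> a / C _ C: inserts after position(s) 7: pikumifamo
3. o -> e, u -> i / F C0 _: fires at position(s) 4: pikimifamo
surface: pikimifamo

cell TOR=ol, VEL=fe:
underlying: piku-pis-o
1. f -> v, p -> b, s -> z / V _ V: fires at position(s) 5, 7: pikubizo
2. 0 -> a / C _ C: no change
3. o -> e, u -> i / F C0 _: fires at position(s) 4, 8: pikibize
surface: pikibize


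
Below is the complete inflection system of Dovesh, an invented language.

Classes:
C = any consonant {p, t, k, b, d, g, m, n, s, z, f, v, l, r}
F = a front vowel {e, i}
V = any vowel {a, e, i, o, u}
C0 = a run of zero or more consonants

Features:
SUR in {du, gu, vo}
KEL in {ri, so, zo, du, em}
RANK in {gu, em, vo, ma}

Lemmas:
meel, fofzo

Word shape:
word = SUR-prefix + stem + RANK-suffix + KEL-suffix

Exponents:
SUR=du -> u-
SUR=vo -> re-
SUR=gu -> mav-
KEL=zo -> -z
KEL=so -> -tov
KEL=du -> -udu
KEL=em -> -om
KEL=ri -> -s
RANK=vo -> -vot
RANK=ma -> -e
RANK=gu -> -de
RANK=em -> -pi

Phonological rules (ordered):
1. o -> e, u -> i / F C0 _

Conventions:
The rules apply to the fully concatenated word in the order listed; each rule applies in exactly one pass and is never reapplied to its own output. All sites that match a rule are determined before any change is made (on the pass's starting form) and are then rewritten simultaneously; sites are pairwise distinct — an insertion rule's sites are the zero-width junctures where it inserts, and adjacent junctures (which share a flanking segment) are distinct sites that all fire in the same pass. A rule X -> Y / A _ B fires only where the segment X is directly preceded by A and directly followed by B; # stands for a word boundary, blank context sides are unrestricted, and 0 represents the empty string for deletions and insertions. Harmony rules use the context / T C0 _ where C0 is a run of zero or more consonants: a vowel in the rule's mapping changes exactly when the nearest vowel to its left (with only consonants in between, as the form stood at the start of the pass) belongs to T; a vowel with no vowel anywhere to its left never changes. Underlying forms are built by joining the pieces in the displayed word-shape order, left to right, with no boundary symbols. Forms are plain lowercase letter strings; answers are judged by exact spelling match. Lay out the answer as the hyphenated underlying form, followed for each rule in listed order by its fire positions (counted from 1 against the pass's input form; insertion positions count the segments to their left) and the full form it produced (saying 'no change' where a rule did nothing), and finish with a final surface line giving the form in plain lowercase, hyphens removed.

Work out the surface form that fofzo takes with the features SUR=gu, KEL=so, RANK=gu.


underlying: mav-fofzo-de-tov
1. o -> e, u -> i / F C0 _: fires at position(s) 12: mavfofzodetev
surface: mavfofzodetev


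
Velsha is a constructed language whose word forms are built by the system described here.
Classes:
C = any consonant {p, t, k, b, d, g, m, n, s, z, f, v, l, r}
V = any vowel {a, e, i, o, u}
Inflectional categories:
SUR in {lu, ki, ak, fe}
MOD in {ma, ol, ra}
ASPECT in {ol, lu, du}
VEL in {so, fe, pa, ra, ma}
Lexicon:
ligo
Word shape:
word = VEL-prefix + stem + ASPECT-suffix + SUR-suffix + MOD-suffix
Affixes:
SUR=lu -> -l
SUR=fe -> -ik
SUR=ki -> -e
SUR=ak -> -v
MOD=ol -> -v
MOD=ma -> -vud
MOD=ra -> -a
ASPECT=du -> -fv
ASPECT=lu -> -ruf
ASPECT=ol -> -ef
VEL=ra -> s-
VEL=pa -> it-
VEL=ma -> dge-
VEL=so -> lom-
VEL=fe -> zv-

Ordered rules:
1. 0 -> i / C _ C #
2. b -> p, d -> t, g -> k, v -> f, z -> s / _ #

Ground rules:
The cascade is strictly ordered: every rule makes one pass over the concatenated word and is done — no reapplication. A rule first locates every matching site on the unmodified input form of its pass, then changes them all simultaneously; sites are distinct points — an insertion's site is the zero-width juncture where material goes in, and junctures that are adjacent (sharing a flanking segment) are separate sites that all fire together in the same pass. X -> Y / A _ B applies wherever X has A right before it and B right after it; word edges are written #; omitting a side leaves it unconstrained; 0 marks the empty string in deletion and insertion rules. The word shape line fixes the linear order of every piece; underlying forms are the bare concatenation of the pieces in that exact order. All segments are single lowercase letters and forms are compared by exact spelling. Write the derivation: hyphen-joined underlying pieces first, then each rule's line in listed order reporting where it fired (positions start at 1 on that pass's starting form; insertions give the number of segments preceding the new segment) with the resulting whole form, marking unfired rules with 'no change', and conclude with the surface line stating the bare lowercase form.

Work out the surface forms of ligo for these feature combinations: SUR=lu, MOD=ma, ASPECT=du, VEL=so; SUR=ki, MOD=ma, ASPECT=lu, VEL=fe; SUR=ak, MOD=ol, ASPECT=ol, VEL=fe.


cell SUR=lu, MOD=ma, ASPECT=du, VEL=so:
underlying: lom-ligo-fv-l-vud
1. 0 -> i / C _ C #: no change
2. b -> p, d -> t, g -> k, v -> f, z -> s / _ #: fires at position(s) 13: lomligofvlvut
surface: lomligofvlvut

cell SUR=ki, MOD=ma, ASPECT=lu, VEL=fe:
underlying: zv-ligo-ruf-e-vud
1. 0 -> i / C _ C #: no change
2. b -> p, d -> t, g -> k, v -> f, z -> s / _ #: fires at position(s) 13: zvligorufevut
surface: zvligorufevut

cell SUR=ak, MOD=ol, ASPECT=ol, VEL=fe:
underlying: zv-ligo-ef-v-v
1. 0 -> i / C _ C #: inserts after position(s) 9: zvligoefviv
2. b -> p, d -> t, g -> k, v -> f, z -> s / _ #: fires at position(s) 11: zvligoefvif
surface: zvligoefvif


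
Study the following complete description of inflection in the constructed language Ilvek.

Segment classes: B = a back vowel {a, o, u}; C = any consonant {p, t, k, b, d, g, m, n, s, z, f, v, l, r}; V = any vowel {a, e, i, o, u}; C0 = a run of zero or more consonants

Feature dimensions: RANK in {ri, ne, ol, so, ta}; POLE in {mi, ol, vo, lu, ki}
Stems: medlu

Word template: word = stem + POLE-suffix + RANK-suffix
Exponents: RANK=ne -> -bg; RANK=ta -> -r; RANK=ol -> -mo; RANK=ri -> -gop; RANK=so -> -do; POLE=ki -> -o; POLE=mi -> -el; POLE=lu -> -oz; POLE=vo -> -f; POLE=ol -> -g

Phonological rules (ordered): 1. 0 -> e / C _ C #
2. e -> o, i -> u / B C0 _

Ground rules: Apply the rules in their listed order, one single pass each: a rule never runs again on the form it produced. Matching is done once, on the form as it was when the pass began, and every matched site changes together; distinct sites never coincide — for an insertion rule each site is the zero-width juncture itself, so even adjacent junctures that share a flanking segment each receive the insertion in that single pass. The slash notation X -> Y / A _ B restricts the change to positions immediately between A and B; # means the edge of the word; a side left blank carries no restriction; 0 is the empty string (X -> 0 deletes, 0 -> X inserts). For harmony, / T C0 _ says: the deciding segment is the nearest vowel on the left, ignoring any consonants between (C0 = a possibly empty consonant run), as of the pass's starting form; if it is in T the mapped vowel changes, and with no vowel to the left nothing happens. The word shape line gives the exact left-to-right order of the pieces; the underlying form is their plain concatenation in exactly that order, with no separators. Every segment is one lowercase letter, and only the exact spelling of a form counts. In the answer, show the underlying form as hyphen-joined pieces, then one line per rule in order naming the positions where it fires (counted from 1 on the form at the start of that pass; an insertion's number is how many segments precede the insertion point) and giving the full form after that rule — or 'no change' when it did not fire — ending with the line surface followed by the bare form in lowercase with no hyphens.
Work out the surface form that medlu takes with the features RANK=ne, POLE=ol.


underlying: medlu-g-bg
1. 0 -> e / C _ C #: inserts after position(s) 7: medlugbeg
2. e -> o, i -> u / B C0 _: fires at position(s) 8: medlugbog
surface: medlugbog


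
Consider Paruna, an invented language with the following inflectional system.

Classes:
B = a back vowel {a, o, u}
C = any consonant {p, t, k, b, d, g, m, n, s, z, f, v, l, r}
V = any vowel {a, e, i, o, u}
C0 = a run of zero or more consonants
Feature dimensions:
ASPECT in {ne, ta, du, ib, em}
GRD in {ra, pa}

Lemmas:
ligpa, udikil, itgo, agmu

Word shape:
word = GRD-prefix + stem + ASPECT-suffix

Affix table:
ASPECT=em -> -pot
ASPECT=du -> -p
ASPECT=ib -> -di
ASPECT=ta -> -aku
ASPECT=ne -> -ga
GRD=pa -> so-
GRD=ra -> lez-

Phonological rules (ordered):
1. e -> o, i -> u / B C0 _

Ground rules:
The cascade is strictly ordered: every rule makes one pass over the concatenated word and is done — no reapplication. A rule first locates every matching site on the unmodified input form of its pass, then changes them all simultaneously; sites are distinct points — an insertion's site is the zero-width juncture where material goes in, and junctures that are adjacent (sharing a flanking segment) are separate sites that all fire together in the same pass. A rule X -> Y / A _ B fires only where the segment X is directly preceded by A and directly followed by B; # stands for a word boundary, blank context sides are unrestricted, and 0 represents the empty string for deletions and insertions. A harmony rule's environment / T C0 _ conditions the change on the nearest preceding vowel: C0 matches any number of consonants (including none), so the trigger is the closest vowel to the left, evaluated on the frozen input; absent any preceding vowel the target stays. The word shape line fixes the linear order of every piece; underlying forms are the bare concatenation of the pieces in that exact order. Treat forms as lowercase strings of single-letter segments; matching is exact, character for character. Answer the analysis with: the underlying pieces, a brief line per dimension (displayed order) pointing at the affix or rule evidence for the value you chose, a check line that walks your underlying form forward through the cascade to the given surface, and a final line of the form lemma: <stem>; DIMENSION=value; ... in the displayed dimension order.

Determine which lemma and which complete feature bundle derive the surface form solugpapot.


underlying: so-ligpa-pot
ASPECT=em - signalled by the affix -pot
GRD=pa - signalled by the affix so-
check: soligpapot -> solugpapot
lemma: ligpa; ASPECT=em; GRD=pa


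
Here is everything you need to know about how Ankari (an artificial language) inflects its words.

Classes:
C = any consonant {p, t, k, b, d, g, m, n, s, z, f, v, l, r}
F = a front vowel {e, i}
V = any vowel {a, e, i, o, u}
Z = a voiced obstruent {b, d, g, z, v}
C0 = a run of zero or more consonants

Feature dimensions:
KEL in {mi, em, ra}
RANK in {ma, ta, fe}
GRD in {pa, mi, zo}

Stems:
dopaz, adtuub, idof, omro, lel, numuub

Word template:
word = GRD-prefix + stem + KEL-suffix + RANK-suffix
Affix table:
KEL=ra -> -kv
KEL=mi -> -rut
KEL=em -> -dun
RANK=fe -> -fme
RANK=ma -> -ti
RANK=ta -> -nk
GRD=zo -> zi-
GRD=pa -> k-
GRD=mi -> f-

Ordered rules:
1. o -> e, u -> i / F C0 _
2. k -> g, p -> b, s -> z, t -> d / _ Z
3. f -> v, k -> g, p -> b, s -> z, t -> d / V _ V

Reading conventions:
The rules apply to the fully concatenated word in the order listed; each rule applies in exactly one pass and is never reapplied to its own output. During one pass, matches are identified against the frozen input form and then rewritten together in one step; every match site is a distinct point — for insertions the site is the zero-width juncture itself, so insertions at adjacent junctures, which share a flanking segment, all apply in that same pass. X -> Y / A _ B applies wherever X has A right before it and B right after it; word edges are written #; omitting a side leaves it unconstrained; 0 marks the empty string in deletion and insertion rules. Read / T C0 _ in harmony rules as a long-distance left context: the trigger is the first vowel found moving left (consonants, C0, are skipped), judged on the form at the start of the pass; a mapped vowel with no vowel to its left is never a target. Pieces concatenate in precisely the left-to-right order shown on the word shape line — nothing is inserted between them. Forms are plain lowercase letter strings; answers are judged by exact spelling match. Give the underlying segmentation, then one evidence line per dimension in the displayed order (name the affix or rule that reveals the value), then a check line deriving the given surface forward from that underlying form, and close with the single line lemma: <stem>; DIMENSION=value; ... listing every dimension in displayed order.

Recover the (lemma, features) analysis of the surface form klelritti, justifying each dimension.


underlying: k-lel-rut-ti
KEL=mi - signalled by the affix -rut
RANK=ma - signalled by the affix -ti
GRD=pa - signalled by the affix k-
check: klelrutti -> klelritti -> klelritti -> klelritti
lemma: lel; KEL=mi; RANK=ma; GRD=pa


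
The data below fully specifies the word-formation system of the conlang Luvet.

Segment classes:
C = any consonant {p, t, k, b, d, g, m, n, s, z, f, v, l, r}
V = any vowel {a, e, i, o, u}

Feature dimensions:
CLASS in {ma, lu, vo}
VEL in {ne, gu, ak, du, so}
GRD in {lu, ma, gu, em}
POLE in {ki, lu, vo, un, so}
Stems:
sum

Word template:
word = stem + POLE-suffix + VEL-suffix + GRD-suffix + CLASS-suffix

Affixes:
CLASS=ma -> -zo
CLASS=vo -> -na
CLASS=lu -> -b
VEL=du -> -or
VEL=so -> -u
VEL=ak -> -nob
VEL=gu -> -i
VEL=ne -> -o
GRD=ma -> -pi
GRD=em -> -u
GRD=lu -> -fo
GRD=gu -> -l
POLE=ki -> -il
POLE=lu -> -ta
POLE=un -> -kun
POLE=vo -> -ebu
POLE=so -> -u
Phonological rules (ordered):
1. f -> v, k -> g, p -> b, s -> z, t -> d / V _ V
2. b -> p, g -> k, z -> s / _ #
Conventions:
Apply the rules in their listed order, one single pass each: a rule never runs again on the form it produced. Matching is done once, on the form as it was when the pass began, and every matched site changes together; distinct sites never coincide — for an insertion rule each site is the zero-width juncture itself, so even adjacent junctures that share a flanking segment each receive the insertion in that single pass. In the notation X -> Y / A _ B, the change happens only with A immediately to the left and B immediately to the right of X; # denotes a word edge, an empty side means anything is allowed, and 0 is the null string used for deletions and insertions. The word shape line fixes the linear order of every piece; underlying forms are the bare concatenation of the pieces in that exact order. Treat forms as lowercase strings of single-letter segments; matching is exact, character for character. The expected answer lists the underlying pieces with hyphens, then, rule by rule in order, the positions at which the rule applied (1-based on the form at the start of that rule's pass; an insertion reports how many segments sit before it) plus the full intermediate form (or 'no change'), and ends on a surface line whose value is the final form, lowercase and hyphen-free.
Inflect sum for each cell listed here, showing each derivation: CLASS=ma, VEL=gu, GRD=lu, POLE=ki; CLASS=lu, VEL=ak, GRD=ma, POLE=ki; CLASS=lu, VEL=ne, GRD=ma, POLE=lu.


cell CLASS=ma, VEL=gu, GRD=lu, POLE=ki:
underlying: sum-il-i-fo-zo
1. f -> v, k -> g, p -> b, s -> z, t -> d / V _ V: fires at position(s) 7: sumilivozo
2. b -> p, g -> k, z -> s / _ #: no change
surface: sumilivozo

cell CLASS=lu, VEL=ak, GRD=ma, POLE=ki:
underlying: sum-il-nob-pi-b
1. f -> v, k -> g, p -> b, s -> z, t -> d / V _ V: no change
2. b -> p, g -> k, z -> s / _ #: fires at position(s) 11: sumilnobpip
surface: sumilnobpip

cell CLASS=lu, VEL=ne, GRD=ma, POLE=lu:
underlying: sum-ta-o-pi-b
1. f -> v, k -> g, p -> b, s -> z, t -> d / V _ V: fires at position(s) 7: sumtaobib
2. b -> p, g -> k, z -> s / _ #: fires at position(s) 9: sumtaobip
surface: sumtaobip


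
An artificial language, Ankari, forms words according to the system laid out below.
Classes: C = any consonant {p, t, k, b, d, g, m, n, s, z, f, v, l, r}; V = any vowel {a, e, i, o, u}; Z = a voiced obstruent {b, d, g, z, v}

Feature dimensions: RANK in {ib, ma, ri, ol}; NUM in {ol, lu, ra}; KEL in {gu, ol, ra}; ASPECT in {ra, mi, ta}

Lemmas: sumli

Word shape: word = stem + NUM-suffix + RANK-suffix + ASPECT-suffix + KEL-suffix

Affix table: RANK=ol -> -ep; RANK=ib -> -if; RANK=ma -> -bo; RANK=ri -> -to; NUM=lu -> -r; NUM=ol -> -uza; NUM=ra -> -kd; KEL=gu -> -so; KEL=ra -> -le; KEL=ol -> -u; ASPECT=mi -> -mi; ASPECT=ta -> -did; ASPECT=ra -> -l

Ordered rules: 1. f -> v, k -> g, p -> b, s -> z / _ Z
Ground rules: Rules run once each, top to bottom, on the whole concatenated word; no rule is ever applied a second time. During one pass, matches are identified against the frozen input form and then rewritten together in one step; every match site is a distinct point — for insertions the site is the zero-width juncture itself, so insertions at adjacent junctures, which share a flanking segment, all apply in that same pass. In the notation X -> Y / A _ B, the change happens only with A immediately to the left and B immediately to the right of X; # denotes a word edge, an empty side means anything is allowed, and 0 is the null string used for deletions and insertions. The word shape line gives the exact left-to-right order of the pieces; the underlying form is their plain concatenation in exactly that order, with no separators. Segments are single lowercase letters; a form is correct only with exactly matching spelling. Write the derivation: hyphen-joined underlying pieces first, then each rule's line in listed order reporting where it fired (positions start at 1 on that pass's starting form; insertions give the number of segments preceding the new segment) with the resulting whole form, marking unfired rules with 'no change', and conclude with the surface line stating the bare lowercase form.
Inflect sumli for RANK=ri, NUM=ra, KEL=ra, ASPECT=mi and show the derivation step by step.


underlying: sumli-kd-to-mi-le
1. f -> v, k -> g, p -> b, s -> z / _ Z: fires at position(s) 6: sumligdtomile
surface: sumligdtomile


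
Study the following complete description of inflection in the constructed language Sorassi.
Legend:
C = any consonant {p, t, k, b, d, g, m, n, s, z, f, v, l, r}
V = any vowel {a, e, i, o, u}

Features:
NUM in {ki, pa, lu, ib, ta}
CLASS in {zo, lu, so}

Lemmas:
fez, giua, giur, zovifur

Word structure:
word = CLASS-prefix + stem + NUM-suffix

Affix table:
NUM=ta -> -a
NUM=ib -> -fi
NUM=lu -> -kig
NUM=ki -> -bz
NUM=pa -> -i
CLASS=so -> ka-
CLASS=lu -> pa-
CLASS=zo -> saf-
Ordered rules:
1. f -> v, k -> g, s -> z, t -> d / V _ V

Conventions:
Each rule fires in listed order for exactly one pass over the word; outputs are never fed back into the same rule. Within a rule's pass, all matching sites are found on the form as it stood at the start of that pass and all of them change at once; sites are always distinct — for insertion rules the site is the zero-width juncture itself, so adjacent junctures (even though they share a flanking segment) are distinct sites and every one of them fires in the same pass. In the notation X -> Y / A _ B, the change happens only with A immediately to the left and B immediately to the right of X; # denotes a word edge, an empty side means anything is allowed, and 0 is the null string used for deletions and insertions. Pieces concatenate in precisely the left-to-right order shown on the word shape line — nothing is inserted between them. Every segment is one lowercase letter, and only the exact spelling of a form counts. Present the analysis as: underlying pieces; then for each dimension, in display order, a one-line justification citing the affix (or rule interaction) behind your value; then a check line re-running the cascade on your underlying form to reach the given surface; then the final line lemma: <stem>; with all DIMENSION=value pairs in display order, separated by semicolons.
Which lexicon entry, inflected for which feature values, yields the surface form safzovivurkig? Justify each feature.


underlying: saf-zovifur-kig
NUM=lu - signalled by the affix -kig
CLASS=zo - signalled by the affix saf-
check: safzovifurkig -> safzovivurkig
lemma: zovifur; NUM=lu; CLASS=zo


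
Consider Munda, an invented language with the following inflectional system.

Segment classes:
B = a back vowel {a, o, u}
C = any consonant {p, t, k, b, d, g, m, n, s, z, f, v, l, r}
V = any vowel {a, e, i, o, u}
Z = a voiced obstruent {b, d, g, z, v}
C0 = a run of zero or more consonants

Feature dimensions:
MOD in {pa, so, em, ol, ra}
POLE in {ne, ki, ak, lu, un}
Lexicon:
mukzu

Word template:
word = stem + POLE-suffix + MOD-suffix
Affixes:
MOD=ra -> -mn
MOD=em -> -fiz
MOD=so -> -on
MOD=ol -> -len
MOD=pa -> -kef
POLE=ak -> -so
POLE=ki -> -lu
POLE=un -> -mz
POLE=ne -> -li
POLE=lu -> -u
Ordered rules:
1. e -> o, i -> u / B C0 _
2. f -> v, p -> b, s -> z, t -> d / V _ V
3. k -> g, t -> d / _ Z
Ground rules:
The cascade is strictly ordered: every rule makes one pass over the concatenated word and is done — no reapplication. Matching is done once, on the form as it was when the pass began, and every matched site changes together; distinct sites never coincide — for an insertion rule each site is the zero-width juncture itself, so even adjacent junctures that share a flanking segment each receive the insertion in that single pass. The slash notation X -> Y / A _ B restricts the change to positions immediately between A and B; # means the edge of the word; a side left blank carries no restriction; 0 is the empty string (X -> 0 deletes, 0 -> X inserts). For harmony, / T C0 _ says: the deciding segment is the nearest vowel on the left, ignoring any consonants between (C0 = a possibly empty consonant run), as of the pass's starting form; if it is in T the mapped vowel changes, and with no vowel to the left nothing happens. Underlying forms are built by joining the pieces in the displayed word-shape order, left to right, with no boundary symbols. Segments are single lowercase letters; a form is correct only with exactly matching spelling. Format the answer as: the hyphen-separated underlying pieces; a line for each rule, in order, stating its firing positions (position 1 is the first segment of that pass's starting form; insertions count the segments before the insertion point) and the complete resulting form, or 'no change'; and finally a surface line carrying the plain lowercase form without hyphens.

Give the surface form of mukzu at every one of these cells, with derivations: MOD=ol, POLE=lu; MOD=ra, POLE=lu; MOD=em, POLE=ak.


cell MOD=ol, POLE=lu:
underlying: mukzu-u-len
1. e -> o, i -> u / B C0 _: fires at position(s) 8: mukzuulon
2. f -> v, p -> b, s -> z, t -> d / V _ V: no change
3. k -> g, t -> d / _ Z: fires at position(s) 3: mugzuulon
surface: mugzuulon

cell MOD=ra, POLE=lu:
underlying: mukzu-u-mn
1. e -> o, i -> u / B C0 _: no change
2. f -> v, p -> b, s -> z, t -> d / V _ V: no change
3. k -> g, t -> d / _ Z: fires at position(s) 3: mugzuumn
surface: mugzuumn

cell MOD=em, POLE=ak:
underlying: mukzu-so-fiz
1. e -> o, i -> u / B C0 _: fires at position(s) 9: mukzusofuz
2. f -> v, p -> b, s -> z, t -> d / V _ V: fires at position(s) 6, 8: mukzuzovuz
3. k -> g, t -> d / _ Z: fires at position(s) 3: mugzuzovuz
surface: mugzuzovuz


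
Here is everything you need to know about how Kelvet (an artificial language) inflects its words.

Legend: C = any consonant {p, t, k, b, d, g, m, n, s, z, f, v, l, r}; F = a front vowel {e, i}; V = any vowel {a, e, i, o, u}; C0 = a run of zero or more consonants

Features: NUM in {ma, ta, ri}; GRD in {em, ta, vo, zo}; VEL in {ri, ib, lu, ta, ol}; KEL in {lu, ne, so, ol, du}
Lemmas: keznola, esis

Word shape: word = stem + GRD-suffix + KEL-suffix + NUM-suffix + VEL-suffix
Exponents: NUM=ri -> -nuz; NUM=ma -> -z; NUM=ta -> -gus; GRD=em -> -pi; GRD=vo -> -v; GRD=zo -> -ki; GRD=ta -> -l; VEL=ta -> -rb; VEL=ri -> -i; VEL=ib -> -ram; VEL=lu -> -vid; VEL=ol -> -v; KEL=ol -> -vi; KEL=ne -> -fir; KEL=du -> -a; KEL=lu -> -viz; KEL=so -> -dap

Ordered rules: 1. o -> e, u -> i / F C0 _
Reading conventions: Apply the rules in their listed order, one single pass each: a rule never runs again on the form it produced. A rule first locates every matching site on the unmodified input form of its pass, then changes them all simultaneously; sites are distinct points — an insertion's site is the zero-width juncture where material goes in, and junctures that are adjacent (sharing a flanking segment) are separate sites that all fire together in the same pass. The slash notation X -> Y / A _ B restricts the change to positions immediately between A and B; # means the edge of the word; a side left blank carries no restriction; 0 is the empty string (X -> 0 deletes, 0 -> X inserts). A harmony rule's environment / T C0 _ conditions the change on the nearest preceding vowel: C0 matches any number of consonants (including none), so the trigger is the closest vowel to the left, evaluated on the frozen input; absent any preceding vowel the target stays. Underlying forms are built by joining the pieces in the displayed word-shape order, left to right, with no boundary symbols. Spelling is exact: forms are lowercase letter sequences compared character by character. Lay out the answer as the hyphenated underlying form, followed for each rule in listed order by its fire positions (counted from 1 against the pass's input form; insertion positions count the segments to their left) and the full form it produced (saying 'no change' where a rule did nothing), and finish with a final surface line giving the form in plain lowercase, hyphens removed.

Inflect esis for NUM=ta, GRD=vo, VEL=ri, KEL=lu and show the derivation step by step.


underlying: esis-v-viz-gus-i
1. o -> e, u -> i / F C0 _: fires at position(s) 10: esisvvizgisi
surface: esisvvizgisi
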